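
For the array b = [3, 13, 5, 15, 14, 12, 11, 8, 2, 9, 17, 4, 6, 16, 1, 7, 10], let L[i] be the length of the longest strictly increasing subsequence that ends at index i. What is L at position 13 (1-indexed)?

3

dp[i] = 1 + max{dp[j] : j<i, b[j]<b[i]} (or 1 if no such j):
i:      1  2  3  4  5  6  7  8  9 10 11 12 13 14 15 16 17
b[i]:   3 13  5 15 14 12 11  8  2  9 17  4  6 16  1  7 10
dp:     1  2  2  3  3  3  3  3  1  4  5  2  3  5  1  4  5
At index 13 the value is 3.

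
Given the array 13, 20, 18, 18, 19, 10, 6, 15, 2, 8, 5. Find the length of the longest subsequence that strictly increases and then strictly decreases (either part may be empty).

inc[i] = longest strictly increasing subsequence ending at i; dec[i] = longest strictly decreasing subsequence starting at i:
i:      1  2  3  4  5  6  7  8  9 10 11
a[i]:  13 20 18 18 19 10  6 15  2  8  5
inc:    1  2  2  2  3  1  1  2  1  2  2
dec:    4  5  4  4  4  3  2  3  1  2  1
Best peak at i=2 (value 20): inc=2, dec=5, length 2+5−1 = 6.

6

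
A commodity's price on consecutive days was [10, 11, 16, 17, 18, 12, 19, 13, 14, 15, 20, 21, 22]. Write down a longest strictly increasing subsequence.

Patience tails give the LIS length; then backtrack through the dp parents:
10 → extends → [10]
11 → extends → [10, 11]
16 → extends → [10, 11, 16]
17 → extends → [10, 11, 16, 17]
18 → extends → [10, 11, 16, 17, 18]
12 → replaces 16 → [10, 11, 12, 17, 18]
19 → extends → [10, 11, 12, 17, 18, 19]
13 → replaces 17 → [10, 11, 12, 13, 18, 19]
14 → replaces 18 → [10, 11, 12, 13, 14, 19]
15 → replaces 19 → [10, 11, 12, 13, 14, 15]
20 → extends → [10, 11, 12, 13, 14, 15, 20]
21 → extends → [10, 11, 12, 13, 14, 15, 20, 21]
22 → extends → [10, 11, 12, 13, 14, 15, 20, 21, 22]
Length 9; one witness is 10, 11, 16, 17, 18, 19, 20, 21, 22.

10, 11, 16, 17, 18, 19, 20, 21, 22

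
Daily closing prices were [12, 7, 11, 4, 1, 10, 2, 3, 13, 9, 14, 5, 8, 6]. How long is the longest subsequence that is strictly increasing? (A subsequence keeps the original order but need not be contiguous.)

5

Track the smallest tail for each achievable length (strict):
12 → extends → [12]
7 → replaces 12 → [7]
11 → extends → [7, 11]
4 → replaces 7 → [4, 11]
1 → replaces 4 → [1, 11]
10 → replaces 11 → [1, 10]
2 → replaces 10 → [1, 2]
3 → extends → [1, 2, 3]
13 → extends → [1, 2, 3, 13]
9 → replaces 13 → [1, 2, 3, 9]
14 → extends → [1, 2, 3, 9, 14]
5 → replaces 9 → [1, 2, 3, 5, 14]
8 → replaces 14 → [1, 2, 3, 5, 8]
6 → replaces 8 → [1, 2, 3, 5, 6]
Five tails, so the longest strictly increasing subsequence has length 5 (e.g. 1, 2, 3, 13, 14).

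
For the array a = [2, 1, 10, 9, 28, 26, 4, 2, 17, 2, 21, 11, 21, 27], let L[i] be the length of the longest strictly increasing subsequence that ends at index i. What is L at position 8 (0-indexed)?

dp[i] = 1 + max{dp[j] : j<i, a[j]<a[i]} (or 1 if no such j):
i:      0  1  2  3  4  5  6  7  8  9 10 11 12 13
a[i]:   2  1 10  9 28 26  4  2 17  2 21 11 21 27
dp:     1  1  2  2  3  3  2  2  3  2  4  3  4  5
At index 8 the value is 3.

3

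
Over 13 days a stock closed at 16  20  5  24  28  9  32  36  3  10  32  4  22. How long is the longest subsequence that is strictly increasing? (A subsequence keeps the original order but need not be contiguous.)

Track the smallest tail for each achievable length (strict):
16 → extends → [16]
20 → extends → [16, 20]
5 → replaces 16 → [5, 20]
24 → extends → [5, 20, 24]
28 → extends → [5, 20, 24, 28]
9 → replaces 20 → [5, 9, 24, 28]
32 → extends → [5, 9, 24, 28, 32]
36 → extends → [5, 9, 24, 28, 32, 36]
3 → replaces 5 → [3, 9, 24, 28, 32, 36]
10 → replaces 24 → [3, 9, 10, 28, 32, 36]
32 → already a tail → [3, 9, 10, 28, 32, 36]
4 → replaces 9 → [3, 4, 10, 28, 32, 36]
22 → replaces 28 → [3, 4, 10, 22, 32, 36]
Six tails, so the longest strictly increasing subsequence has length 6 (e.g. 16, 20, 24, 28, 32, 36).

6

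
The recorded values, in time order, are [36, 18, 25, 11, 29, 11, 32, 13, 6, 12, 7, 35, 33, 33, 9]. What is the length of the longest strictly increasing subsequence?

Track the smallest tail for each achievable length (strict):
36 → extends → [36]
18 → replaces 36 → [18]
25 → extends → [18, 25]
11 → replaces 18 → [11, 25]
29 → extends → [11, 25, 29]
11 → already a tail → [11, 25, 29]
32 → extends → [11, 25, 29, 32]
13 → replaces 25 → [11, 13, 29, 32]
6 → replaces 11 → [6, 13, 29, 32]
12 → replaces 13 → [6, 12, 29, 32]
7 → replaces 12 → [6, 7, 29, 32]
35 → extends → [6, 7, 29, 32, 35]
33 → replaces 35 → [6, 7, 29, 32, 33]
33 → already a tail → [6, 7, 29, 32, 33]
9 → replaces 29 → [6, 7, 9, 32, 33]
Five tails, so the longest strictly increasing subsequence has length 5 (e.g. 18, 25, 29, 32, 35).

5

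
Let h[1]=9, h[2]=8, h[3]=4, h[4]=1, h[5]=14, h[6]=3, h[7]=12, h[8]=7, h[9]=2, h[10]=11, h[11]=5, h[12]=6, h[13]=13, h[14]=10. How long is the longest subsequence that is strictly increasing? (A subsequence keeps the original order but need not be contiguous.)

Track the smallest tail for each achievable length (strict):
9 → extends → [9]
8 → replaces 9 → [8]
4 → replaces 8 → [4]
1 → replaces 4 → [1]
14 → extends → [1, 14]
3 → replaces 14 → [1, 3]
12 → extends → [1, 3, 12]
7 → replaces 12 → [1, 3, 7]
2 → replaces 3 → [1, 2, 7]
11 → extends → [1, 2, 7, 11]
5 → replaces 7 → [1, 2, 5, 11]
6 → replaces 11 → [1, 2, 5, 6]
13 → extends → [1, 2, 5, 6, 13]
10 → replaces 13 → [1, 2, 5, 6, 10]
Five tails, so the longest strictly increasing subsequence has length 5 (e.g. 1, 3, 7, 11, 13).

5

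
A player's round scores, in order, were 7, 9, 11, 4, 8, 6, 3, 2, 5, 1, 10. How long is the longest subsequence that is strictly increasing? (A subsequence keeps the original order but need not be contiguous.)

3

Track the smallest tail for each achievable length (strict):
7 → extends → [7]
9 → extends → [7, 9]
11 → extends → [7, 9, 11]
4 → replaces 7 → [4, 9, 11]
8 → replaces 9 → [4, 8, 11]
6 → replaces 8 → [4, 6, 11]
3 → replaces 4 → [3, 6, 11]
2 → replaces 3 → [2, 6, 11]
5 → replaces 6 → [2, 5, 11]
1 → replaces 2 → [1, 5, 11]
10 → replaces 11 → [1, 5, 10]
Three tails, so the longest strictly increasing subsequence has length 3 (e.g. 7, 9, 11).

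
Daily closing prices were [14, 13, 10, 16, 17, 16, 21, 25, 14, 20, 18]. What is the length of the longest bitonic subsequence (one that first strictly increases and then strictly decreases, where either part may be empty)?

7

inc[i] = longest strictly increasing subsequence ending at i; dec[i] = longest strictly decreasing subsequence starting at i:
i:      1  2  3  4  5  6  7  8  9 10 11
a[i]:  14 13 10 16 17 16 21 25 14 20 18
inc:    1  1  1  2  3  2  4  5  2  4  4
dec:    3  2  1  2  3  2  3  3  1  2  1
Best peak at i=8 (value 25): inc=5, dec=3, length 5+3−1 = 7.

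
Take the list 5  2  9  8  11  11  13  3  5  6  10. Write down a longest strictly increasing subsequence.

2, 3, 5, 6, 10

Patience tails give the LIS length; then backtrack through the dp parents:
5 → extends → [5]
2 → replaces 5 → [2]
9 → extends → [2, 9]
8 → replaces 9 → [2, 8]
11 → extends → [2, 8, 11]
11 → already a tail → [2, 8, 11]
13 → extends → [2, 8, 11, 13]
3 → replaces 8 → [2, 3, 11, 13]
5 → replaces 11 → [2, 3, 5, 13]
6 → replaces 13 → [2, 3, 5, 6]
10 → extends → [2, 3, 5, 6, 10]
Length 5; one witness is 2, 3, 5, 6, 10.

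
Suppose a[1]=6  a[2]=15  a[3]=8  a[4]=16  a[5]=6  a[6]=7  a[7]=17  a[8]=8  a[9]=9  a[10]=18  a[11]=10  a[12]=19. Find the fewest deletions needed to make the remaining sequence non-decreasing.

5

Fewest deletions = n − (longest non-decreasing subsequence).
Patience tails:
6 → extends → [6]
15 → extends → [6, 15]
8 → replaces 15 → [6, 8]
16 → extends → [6, 8, 16]
6 → replaces 8 → [6, 6, 16]
7 → replaces 16 → [6, 6, 7]
17 → extends → [6, 6, 7, 17]
8 → replaces 17 → [6, 6, 7, 8]
9 → extends → [6, 6, 7, 8, 9]
18 → extends → [6, 6, 7, 8, 9, 18]
10 → replaces 18 → [6, 6, 7, 8, 9, 10]
19 → extends → [6, 6, 7, 8, 9, 10, 19]
Longest non-decreasing subsequence has length 7, so deletions = 12 − 7 = 5.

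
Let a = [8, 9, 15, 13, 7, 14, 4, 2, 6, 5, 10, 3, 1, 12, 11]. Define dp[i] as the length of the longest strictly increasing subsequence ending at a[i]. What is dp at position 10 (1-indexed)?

2

dp[i] = 1 + max{dp[j] : j<i, a[j]<a[i]} (or 1 if no such j):
i:      1  2  3  4  5  6  7  8  9 10 11 12 13 14 15
a[i]:   8  9 15 13  7 14  4  2  6  5 10  3  1 12 11
dp:     1  2  3  3  1  4  1  1  2  2  3  2  1  4  4
At index 10 the value is 2.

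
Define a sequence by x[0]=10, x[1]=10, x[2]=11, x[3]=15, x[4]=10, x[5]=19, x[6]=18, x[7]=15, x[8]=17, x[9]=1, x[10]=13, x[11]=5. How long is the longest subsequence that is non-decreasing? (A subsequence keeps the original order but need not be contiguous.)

Track the smallest tail for each achievable length (allowing ties):
10 → extends → [10]
10 → extends → [10, 10]
11 → extends → [10, 10, 11]
15 → extends → [10, 10, 11, 15]
10 → replaces 11 → [10, 10, 10, 15]
19 → extends → [10, 10, 10, 15, 19]
18 → replaces 19 → [10, 10, 10, 15, 18]
15 → replaces 18 → [10, 10, 10, 15, 15]
17 → extends → [10, 10, 10, 15, 15, 17]
1 → replaces 10 → [1, 10, 10, 15, 15, 17]
13 → replaces 15 → [1, 10, 10, 13, 15, 17]
5 → replaces 10 → [1, 5, 10, 13, 15, 17]
Six tails, so the longest non-decreasing subsequence has length 6 (e.g. 10, 10, 11, 15, 15, 17).

6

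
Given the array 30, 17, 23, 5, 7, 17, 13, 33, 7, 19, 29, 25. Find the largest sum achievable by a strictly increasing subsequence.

77

Let S[i] be the best sum of a strictly increasing subsequence ending at i:
i:      1  2  3  4  5  6  7  8  9 10 11 12
a[i]:  30 17 23  5  7 17 13 33  7 19 29 25
S:     30 17 40  5 12 29 25 73 12 48 77 73
Maximum is 77 (e.g. 5 + 7 + 17 + 19 + 29).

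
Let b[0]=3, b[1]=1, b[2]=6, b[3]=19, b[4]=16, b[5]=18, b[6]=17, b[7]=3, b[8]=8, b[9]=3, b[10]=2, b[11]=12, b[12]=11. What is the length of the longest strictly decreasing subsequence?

Let dp[i] be the longest strictly decreasing subsequence ending at i:
i:      0  1  2  3  4  5  6  7  8  9 10 11 12
b[i]:   3  1  6 19 16 18 17  3  8  3  2 12 11
dp:     1  2  1  1  2  2  3  4  4  5  6  4  5
Maximum is 6.

6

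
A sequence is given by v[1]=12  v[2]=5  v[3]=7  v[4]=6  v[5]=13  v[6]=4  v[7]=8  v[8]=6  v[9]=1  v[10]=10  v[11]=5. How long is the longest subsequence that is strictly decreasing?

5

Negate each value so 'decreasing' becomes 'increasing', then run patience tails on the negated sequence:
-12 → extends → [-12]
-5 → extends → [-12, -5]
-7 → replaces -5 → [-12, -7]
-6 → extends → [-12, -7, -6]
-13 → replaces -12 → [-13, -7, -6]
-4 → extends → [-13, -7, -6, -4]
-8 → replaces -7 → [-13, -8, -6, -4]
-6 → already a tail → [-13, -8, -6, -4]
-1 → extends → [-13, -8, -6, -4, -1]
-10 → replaces -8 → [-13, -10, -6, -4, -1]
-5 → replaces -4 → [-13, -10, -6, -5, -1]
Five tails, so the longest strictly decreasing subsequence of the original has length 5.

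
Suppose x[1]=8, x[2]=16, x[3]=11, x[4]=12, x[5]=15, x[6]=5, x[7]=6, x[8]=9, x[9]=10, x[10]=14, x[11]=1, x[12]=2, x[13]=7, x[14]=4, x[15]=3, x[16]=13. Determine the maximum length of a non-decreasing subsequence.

Track the smallest tail for each achievable length (allowing ties):
8 → extends → [8]
16 → extends → [8, 16]
11 → replaces 16 → [8, 11]
12 → extends → [8, 11, 12]
15 → extends → [8, 11, 12, 15]
5 → replaces 8 → [5, 11, 12, 15]
6 → replaces 11 → [5, 6, 12, 15]
9 → replaces 12 → [5, 6, 9, 15]
10 → replaces 15 → [5, 6, 9, 10]
14 → extends → [5, 6, 9, 10, 14]
1 → replaces 5 → [1, 6, 9, 10, 14]
2 → replaces 6 → [1, 2, 9, 10, 14]
7 → replaces 9 → [1, 2, 7, 10, 14]
4 → replaces 7 → [1, 2, 4, 10, 14]
3 → replaces 4 → [1, 2, 3, 10, 14]
13 → replaces 14 → [1, 2, 3, 10, 13]
Five tails, so the longest non-decreasing subsequence has length 5 (e.g. 5, 6, 9, 10, 14).

5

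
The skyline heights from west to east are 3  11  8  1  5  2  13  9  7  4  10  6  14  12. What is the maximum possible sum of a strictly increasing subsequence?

Let S[i] be the best sum of a strictly increasing subsequence ending at i:
i:      1  2  3  4  5  6  7  8  9 10 11 12 13 14
a[i]:   3 11  8  1  5  2 13  9  7  4 10  6 14 12
S:      3 14 11  1  8  3 27 20 15  7 30 14 44 42
Maximum is 44 (e.g. 3 + 8 + 9 + 10 + 14).

44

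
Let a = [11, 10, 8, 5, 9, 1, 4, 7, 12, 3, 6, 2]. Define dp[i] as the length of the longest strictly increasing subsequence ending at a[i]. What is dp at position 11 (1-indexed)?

3

dp[i] = 1 + max{dp[j] : j<i, a[j]<a[i]} (or 1 if no such j):
i:      1  2  3  4  5  6  7  8  9 10 11 12
a[i]:  11 10  8  5  9  1  4  7 12  3  6  2
dp:     1  1  1  1  2  1  2  3  4  2  3  2
At index 11 the value is 3.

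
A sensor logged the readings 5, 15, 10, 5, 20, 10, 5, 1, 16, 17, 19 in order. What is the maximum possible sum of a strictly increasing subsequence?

Let S[i] be the best sum of a strictly increasing subsequence ending at i:
i:      1  2  3  4  5  6  7  8  9 10 11
a[i]:   5 15 10  5 20 10  5  1 16 17 19
S:      5 20 15  5 40 15  5  1 36 53 72
Maximum is 72 (e.g. 5 + 15 + 16 + 17 + 19).

72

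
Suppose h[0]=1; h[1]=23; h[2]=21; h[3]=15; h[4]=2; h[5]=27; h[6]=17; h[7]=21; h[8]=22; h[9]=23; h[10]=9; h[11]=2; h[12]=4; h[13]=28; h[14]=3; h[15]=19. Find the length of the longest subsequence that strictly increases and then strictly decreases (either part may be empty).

9

inc[i] = longest strictly increasing subsequence ending at i; dec[i] = longest strictly decreasing subsequence starting at i:
i:      0  1  2  3  4  5  6  7  8  9 10 11 12 13 14 15
h[i]:   1 23 21 15  2 27 17 21 22 23  9  2  4 28  3 19
inc:    1  2  2  2  2  3  3  4  5  6  3  2  3  7  3  4
dec:    1  6  5  4  1  5  4  4  4  4  3  1  2  2  1  1
Best peak at i=9 (value 23): inc=6, dec=4, length 6+4−1 = 9.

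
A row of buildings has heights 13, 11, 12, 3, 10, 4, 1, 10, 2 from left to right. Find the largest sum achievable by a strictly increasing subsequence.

Let S[i] be the best sum of a strictly increasing subsequence ending at i:
i:      1  2  3  4  5  6  7  8  9
a[i]:  13 11 12  3 10  4  1 10  2
S:     13 11 23  3 13  7  1 17  3
Maximum is 23 (e.g. 11 + 12).

23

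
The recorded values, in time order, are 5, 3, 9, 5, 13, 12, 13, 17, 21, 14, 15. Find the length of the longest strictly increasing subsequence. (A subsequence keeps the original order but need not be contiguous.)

6

Let dp[i] be the length of the longest such subsequence ending at index i:
i:      1  2  3  4  5  6  7  8  9 10 11
a[i]:   5  3  9  5 13 12 13 17 21 14 15
dp:     1  1  2  2  3  3  4  5  6  5  6
Maximum dp value is 6.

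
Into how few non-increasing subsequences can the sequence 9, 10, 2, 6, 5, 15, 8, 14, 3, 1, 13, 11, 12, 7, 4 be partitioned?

Place each on the leftmost legal pile:
9 → new pile 1 (tops now [9])
10 → new pile 2 (tops now [9, 10])
2 → pile 1 (tops now [2, 10])
6 → pile 2 (tops now [2, 6])
5 → pile 2 (tops now [2, 5])
15 → new pile 3 (tops now [2, 5, 15])
8 → pile 3 (tops now [2, 5, 8])
14 → new pile 4 (tops now [2, 5, 8, 14])
3 → pile 2 (tops now [2, 3, 8, 14])
1 → pile 1 (tops now [1, 3, 8, 14])
13 → pile 4 (tops now [1, 3, 8, 13])
11 → pile 4 (tops now [1, 3, 8, 11])
12 → new pile 5 (tops now [1, 3, 8, 11, 12])
7 → pile 3 (tops now [1, 3, 7, 11, 12])
4 → pile 3 (tops now [1, 3, 4, 11, 12])
Five piles.

5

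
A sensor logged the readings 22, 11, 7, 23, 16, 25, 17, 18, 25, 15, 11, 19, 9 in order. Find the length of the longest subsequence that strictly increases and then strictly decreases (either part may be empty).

inc[i] = longest strictly increasing subsequence ending at i; dec[i] = longest strictly decreasing subsequence starting at i:
i:      1  2  3  4  5  6  7  8  9 10 11 12 13
a[i]:  22 11  7 23 16 25 17 18 25 15 11 19  9
inc:    1  1  1  2  2  3  3  4  5  2  2  5  2
dec:    5  2  1  5  4  5  4  4  4  3  2  2  1
Best peak at i=9 (value 25): inc=5, dec=4, length 5+4−1 = 8.

8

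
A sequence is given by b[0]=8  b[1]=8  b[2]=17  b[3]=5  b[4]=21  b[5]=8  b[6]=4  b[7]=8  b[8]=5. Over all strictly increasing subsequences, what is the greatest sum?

46

Let S[i] be the best sum of a strictly increasing subsequence ending at i:
i:      0  1  2  3  4  5  6  7  8
b[i]:   8  8 17  5 21  8  4  8  5
S:      8  8 25  5 46 13  4 13  9
Maximum is 46 (e.g. 8 + 17 + 21).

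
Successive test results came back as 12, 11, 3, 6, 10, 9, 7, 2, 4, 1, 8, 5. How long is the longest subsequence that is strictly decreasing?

7

Negate each value so 'decreasing' becomes 'increasing', then run patience tails on the negated sequence:
-12 → extends → [-12]
-11 → extends → [-12, -11]
-3 → extends → [-12, -11, -3]
-6 → replaces -3 → [-12, -11, -6]
-10 → replaces -6 → [-12, -11, -10]
-9 → extends → [-12, -11, -10, -9]
-7 → extends → [-12, -11, -10, -9, -7]
-2 → extends → [-12, -11, -10, -9, -7, -2]
-4 → replaces -2 → [-12, -11, -10, -9, -7, -4]
-1 → extends → [-12, -11, -10, -9, -7, -4, -1]
-8 → replaces -7 → [-12, -11, -10, -9, -8, -4, -1]
-5 → replaces -4 → [-12, -11, -10, -9, -8, -5, -1]
Seven tails, so the longest strictly decreasing subsequence of the original has length 7.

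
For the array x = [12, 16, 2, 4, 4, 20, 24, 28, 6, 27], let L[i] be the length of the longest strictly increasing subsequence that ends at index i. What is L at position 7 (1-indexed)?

dp[i] = 1 + max{dp[j] : j<i, x[j]<x[i]} (or 1 if no such j):
i:      1  2  3  4  5  6  7  8  9 10
x[i]:  12 16  2  4  4 20 24 28  6 27
dp:     1  2  1  2  2  3  4  5  3  5
At index 7 the value is 4.

4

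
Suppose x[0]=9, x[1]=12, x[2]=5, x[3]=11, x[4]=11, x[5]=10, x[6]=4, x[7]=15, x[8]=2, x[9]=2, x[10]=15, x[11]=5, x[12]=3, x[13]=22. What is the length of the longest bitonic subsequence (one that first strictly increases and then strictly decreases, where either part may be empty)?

6

inc[i] = longest strictly increasing subsequence ending at i; dec[i] = longest strictly decreasing subsequence starting at i:
i:      0  1  2  3  4  5  6  7  8  9 10 11 12 13
x[i]:   9 12  5 11 11 10  4 15  2  2 15  5  3 22
inc:    1  2  1  2  2  2  1  3  1  1  3  2  2  4
dec:    4  5  3  4  4  3  2  3  1  1  3  2  1  1
Best peak at i=1 (value 12): inc=2, dec=5, length 2+5−1 = 6.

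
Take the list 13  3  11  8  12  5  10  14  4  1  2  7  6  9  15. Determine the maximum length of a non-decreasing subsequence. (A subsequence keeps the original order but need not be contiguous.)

Let dp[i] be the length of the longest such subsequence ending at index i:
i:      1  2  3  4  5  6  7  8  9 10 11 12 13 14 15
a[i]:  13  3 11  8 12  5 10 14  4  1  2  7  6  9 15
dp:     1  1  2  2  3  2  3  4  2  1  2  3  3  4  5
Maximum dp value is 5.

5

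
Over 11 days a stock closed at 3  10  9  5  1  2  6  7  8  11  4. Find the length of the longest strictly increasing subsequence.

Let dp[i] be the length of the longest such subsequence ending at index i:
i:      1  2  3  4  5  6  7  8  9 10 11
a[i]:   3 10  9  5  1  2  6  7  8 11  4
dp:     1  2  2  2  1  2  3  4  5  6  3
Maximum dp value is 6.

6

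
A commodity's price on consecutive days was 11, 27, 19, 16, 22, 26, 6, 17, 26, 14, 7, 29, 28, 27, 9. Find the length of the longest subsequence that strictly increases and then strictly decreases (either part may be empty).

8

inc[i] = longest strictly increasing subsequence ending at i; dec[i] = longest strictly decreasing subsequence starting at i:
i:      1  2  3  4  5  6  7  8  9 10 11 12 13 14 15
a[i]:  11 27 19 16 22 26  6 17 26 14  7 29 28 27  9
inc:    1  2  2  2  3  4  1  3  4  2  2  5  5  5  3
dec:    2  5  4  3  4  4  1  3  3  2  1  4  3  2  1
Best peak at i=12 (value 29): inc=5, dec=4, length 5+4−1 = 8.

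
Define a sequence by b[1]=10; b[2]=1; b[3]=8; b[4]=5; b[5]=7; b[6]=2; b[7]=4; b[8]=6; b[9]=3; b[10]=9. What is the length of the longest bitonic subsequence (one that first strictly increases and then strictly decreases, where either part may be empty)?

5

inc[i] = longest strictly increasing subsequence ending at i; dec[i] = longest strictly decreasing subsequence starting at i:
i:      1  2  3  4  5  6  7  8  9 10
b[i]:  10  1  8  5  7  2  4  6  3  9
inc:    1  1  2  2  3  2  3  4  3  5
dec:    5  1  4  3  3  1  2  2  1  1
Best peak at i=1 (value 10): inc=1, dec=5, length 1+5−1 = 5.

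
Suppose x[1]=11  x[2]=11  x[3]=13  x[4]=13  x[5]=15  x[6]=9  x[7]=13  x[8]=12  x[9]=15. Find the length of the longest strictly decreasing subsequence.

3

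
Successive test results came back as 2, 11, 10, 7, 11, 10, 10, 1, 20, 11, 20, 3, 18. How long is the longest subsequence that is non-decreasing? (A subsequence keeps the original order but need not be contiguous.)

6

Track the smallest tail for each achievable length (allowing ties):
2 → extends → [2]
11 → extends → [2, 11]
10 → replaces 11 → [2, 10]
7 → replaces 10 → [2, 7]
11 → extends → [2, 7, 11]
10 → replaces 11 → [2, 7, 10]
10 → extends → [2, 7, 10, 10]
1 → replaces 2 → [1, 7, 10, 10]
20 → extends → [1, 7, 10, 10, 20]
11 → replaces 20 → [1, 7, 10, 10, 11]
20 → extends → [1, 7, 10, 10, 11, 20]
3 → replaces 7 → [1, 3, 10, 10, 11, 20]
18 → replaces 20 → [1, 3, 10, 10, 11, 18]
Six tails, so the longest non-decreasing subsequence has length 6 (e.g. 2, 10, 10, 10, 20, 20).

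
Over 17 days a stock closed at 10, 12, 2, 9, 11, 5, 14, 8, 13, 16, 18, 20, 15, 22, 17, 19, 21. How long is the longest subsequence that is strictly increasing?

Track the smallest tail for each achievable length (strict):
10 → extends → [10]
12 → extends → [10, 12]
2 → replaces 10 → [2, 12]
9 → replaces 12 → [2, 9]
11 → extends → [2, 9, 11]
5 → replaces 9 → [2, 5, 11]
14 → extends → [2, 5, 11, 14]
8 → replaces 11 → [2, 5, 8, 14]
13 → replaces 14 → [2, 5, 8, 13]
16 → extends → [2, 5, 8, 13, 16]
18 → extends → [2, 5, 8, 13, 16, 18]
20 → extends → [2, 5, 8, 13, 16, 18, 20]
15 → replaces 16 → [2, 5, 8, 13, 15, 18, 20]
22 → extends → [2, 5, 8, 13, 15, 18, 20, 22]
17 → replaces 18 → [2, 5, 8, 13, 15, 17, 20, 22]
19 → replaces 20 → [2, 5, 8, 13, 15, 17, 19, 22]
21 → replaces 22 → [2, 5, 8, 13, 15, 17, 19, 21]
Eight tails, so the longest strictly increasing subsequence has length 8 (e.g. 2, 9, 11, 14, 16, 18, 20, 22).

8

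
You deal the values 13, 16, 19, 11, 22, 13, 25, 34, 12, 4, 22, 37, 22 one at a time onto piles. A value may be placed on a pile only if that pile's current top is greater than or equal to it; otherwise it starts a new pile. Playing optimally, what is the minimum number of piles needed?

The minimum number of non-increasing subsequences covering a sequence equals the length of its longest strictly increasing subsequence.
LIS length is 7 (e.g. 13, 16, 19, 22, 25, 34, 37), so 7 piles are needed.

7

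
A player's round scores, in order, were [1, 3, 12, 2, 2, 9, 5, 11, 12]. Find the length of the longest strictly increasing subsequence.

5

Let dp[i] be the length of the longest such subsequence ending at index i:
i:      1  2  3  4  5  6  7  8  9
a[i]:   1  3 12  2  2  9  5 11 12
dp:     1  2  3  2  2  3  3  4  5
Maximum dp value is 5.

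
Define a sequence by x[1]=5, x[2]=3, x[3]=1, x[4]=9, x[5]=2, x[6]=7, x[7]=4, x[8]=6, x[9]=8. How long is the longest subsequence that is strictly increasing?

Let dp[i] be the length of the longest such subsequence ending at index i:
i:     1 2 3 4 5 6 7 8 9
x[i]:  5 3 1 9 2 7 4 6 8
dp:    1 1 1 2 2 3 3 4 5
Maximum dp value is 5.

5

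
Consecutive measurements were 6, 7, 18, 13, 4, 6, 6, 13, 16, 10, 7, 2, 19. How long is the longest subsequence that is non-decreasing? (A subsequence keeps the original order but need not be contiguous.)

Track the smallest tail for each achievable length (allowing ties):
6 → extends → [6]
7 → extends → [6, 7]
18 → extends → [6, 7, 18]
13 → replaces 18 → [6, 7, 13]
4 → replaces 6 → [4, 7, 13]
6 → replaces 7 → [4, 6, 13]
6 → replaces 13 → [4, 6, 6]
13 → extends → [4, 6, 6, 13]
16 → extends → [4, 6, 6, 13, 16]
10 → replaces 13 → [4, 6, 6, 10, 16]
7 → replaces 10 → [4, 6, 6, 7, 16]
2 → replaces 4 → [2, 6, 6, 7, 16]
19 → extends → [2, 6, 6, 7, 16, 19]
Six tails, so the longest non-decreasing subsequence has length 6 (e.g. 6, 7, 13, 13, 16, 19).

6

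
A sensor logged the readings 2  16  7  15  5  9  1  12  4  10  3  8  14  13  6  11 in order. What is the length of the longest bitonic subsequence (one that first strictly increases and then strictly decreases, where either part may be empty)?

7

inc[i] = longest strictly increasing subsequence ending at i; dec[i] = longest strictly decreasing subsequence starting at i:
i:      1  2  3  4  5  6  7  8  9 10 11 12 13 14 15 16
a[i]:   2 16  7 15  5  9  1 12  4 10  3  8 14 13  6 11
inc:    1  2  2  3  2  3  1  4  2  4  2  3  5  5  3  5
dec:    2  6  4  5  3  3  1  4  2  3  1  2  3  2  1  1
Best peak at i=2 (value 16): inc=2, dec=6, length 2+6−1 = 7.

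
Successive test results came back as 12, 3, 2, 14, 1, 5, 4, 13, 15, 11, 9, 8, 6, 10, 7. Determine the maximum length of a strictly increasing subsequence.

Track the smallest tail for each achievable length (strict):
12 → extends → [12]
3 → replaces 12 → [3]
2 → replaces 3 → [2]
14 → extends → [2, 14]
1 → replaces 2 → [1, 14]
5 → replaces 14 → [1, 5]
4 → replaces 5 → [1, 4]
13 → extends → [1, 4, 13]
15 → extends → [1, 4, 13, 15]
11 → replaces 13 → [1, 4, 11, 15]
9 → replaces 11 → [1, 4, 9, 15]
8 → replaces 9 → [1, 4, 8, 15]
6 → replaces 8 → [1, 4, 6, 15]
10 → replaces 15 → [1, 4, 6, 10]
7 → replaces 10 → [1, 4, 6, 7]
Four tails, so the longest strictly increasing subsequence has length 4 (e.g. 3, 5, 13, 15).

4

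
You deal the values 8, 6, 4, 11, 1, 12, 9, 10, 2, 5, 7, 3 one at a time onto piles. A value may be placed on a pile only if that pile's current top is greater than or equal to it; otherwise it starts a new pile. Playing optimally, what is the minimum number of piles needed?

4

The minimum number of non-increasing subsequences covering a sequence equals the length of its longest strictly increasing subsequence.
LIS length is 4 (e.g. 1, 2, 5, 7), so 4 piles are needed.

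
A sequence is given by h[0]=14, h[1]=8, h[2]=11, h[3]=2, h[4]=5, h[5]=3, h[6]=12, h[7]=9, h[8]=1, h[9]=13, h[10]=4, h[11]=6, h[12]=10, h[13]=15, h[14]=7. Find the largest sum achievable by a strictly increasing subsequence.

59

Let S[i] be the best sum of a strictly increasing subsequence ending at i:
i:      0  1  2  3  4  5  6  7  8  9 10 11 12 13 14
h[i]:  14  8 11  2  5  3 12  9  1 13  4  6 10 15  7
S:     14  8 19  2  7  5 31 17  1 44  9 15 27 59 22
Maximum is 59 (e.g. 8 + 11 + 12 + 13 + 15).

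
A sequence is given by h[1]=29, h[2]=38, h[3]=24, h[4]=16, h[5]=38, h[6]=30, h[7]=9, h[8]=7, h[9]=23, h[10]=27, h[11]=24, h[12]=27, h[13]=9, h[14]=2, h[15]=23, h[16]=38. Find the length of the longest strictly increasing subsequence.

5

Track the smallest tail for each achievable length (strict):
29 → extends → [29]
38 → extends → [29, 38]
24 → replaces 29 → [24, 38]
16 → replaces 24 → [16, 38]
38 → already a tail → [16, 38]
30 → replaces 38 → [16, 30]
9 → replaces 16 → [9, 30]
7 → replaces 9 → [7, 30]
23 → replaces 30 → [7, 23]
27 → extends → [7, 23, 27]
24 → replaces 27 → [7, 23, 24]
27 → extends → [7, 23, 24, 27]
9 → replaces 23 → [7, 9, 24, 27]
2 → replaces 7 → [2, 9, 24, 27]
23 → replaces 24 → [2, 9, 23, 27]
38 → extends → [2, 9, 23, 27, 38]
Five tails, so the longest strictly increasing subsequence has length 5 (e.g. 16, 23, 24, 27, 38).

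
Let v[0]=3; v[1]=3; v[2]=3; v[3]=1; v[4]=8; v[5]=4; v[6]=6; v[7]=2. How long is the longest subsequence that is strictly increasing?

Let dp[i] be the length of the longest such subsequence ending at index i:
i:     0 1 2 3 4 5 6 7
v[i]:  3 3 3 1 8 4 6 2
dp:    1 1 1 1 2 2 3 2
Maximum dp value is 3.

3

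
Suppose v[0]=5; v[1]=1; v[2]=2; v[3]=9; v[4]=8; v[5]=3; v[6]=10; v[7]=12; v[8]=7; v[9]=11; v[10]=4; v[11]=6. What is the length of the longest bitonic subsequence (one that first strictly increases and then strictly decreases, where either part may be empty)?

7

inc[i] = longest strictly increasing subsequence ending at i; dec[i] = longest strictly decreasing subsequence starting at i:
i:      0  1  2  3  4  5  6  7  8  9 10 11
v[i]:   5  1  2  9  8  3 10 12  7 11  4  6
inc:    1  1  2  3  3  3  4  5  4  5  4  5
dec:    2  1  1  4  3  1  3  3  2  2  1  1
Best peak at i=7 (value 12): inc=5, dec=3, length 5+3−1 = 7.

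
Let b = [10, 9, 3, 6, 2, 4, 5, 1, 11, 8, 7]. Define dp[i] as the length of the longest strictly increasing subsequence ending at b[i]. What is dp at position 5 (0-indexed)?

dp[i] = 1 + max{dp[j] : j<i, b[j]<b[i]} (or 1 if no such j):
i:      0  1  2  3  4  5  6  7  8  9 10
b[i]:  10  9  3  6  2  4  5  1 11  8  7
dp:     1  1  1  2  1  2  3  1  4  4  4
At index 5 the value is 2.

2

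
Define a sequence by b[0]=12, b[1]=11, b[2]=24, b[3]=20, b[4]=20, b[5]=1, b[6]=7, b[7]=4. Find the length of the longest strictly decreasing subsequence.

Negate each value so 'decreasing' becomes 'increasing', then run patience tails on the negated sequence:
-12 → extends → [-12]
-11 → extends → [-12, -11]
-24 → replaces -12 → [-24, -11]
-20 → replaces -11 → [-24, -20]
-20 → already a tail → [-24, -20]
-1 → extends → [-24, -20, -1]
-7 → replaces -1 → [-24, -20, -7]
-4 → extends → [-24, -20, -7, -4]
Four tails, so the longest strictly decreasing subsequence of the original has length 4.

4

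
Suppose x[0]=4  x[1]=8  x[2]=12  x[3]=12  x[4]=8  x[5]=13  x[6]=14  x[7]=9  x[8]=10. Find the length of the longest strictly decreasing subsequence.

2

Let dp[i] be the longest strictly decreasing subsequence ending at i:
i:      0  1  2  3  4  5  6  7  8
x[i]:   4  8 12 12  8 13 14  9 10
dp:     1  1  1  1  2  1  1  2  2
Maximum is 2.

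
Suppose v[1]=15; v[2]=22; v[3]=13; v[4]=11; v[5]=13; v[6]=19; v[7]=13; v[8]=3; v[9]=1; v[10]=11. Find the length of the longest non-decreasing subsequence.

Track the smallest tail for each achievable length (allowing ties):
15 → extends → [15]
22 → extends → [15, 22]
13 → replaces 15 → [13, 22]
11 → replaces 13 → [11, 22]
13 → replaces 22 → [11, 13]
19 → extends → [11, 13, 19]
13 → replaces 19 → [11, 13, 13]
3 → replaces 11 → [3, 13, 13]
1 → replaces 3 → [1, 13, 13]
11 → replaces 13 → [1, 11, 13]
Three tails, so the longest non-decreasing subsequence has length 3 (e.g. 13, 13, 19).

3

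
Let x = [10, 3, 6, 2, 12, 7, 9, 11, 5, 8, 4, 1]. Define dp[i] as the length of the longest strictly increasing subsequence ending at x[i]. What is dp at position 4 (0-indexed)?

3

dp[i] = 1 + max{dp[j] : j<i, x[j]<x[i]} (or 1 if no such j):
i:      0  1  2  3  4  5  6  7  8  9 10 11
x[i]:  10  3  6  2 12  7  9 11  5  8  4  1
dp:     1  1  2  1  3  3  4  5  2  4  2  1
At index 4 the value is 3.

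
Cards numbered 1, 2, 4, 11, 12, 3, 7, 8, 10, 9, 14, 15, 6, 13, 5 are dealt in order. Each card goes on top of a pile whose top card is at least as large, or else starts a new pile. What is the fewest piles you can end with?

8

The minimum number of non-increasing subsequences covering a sequence equals the length of its longest strictly increasing subsequence.
LIS length is 8 (e.g. 1, 2, 4, 7, 8, 10, 14, 15), so 8 piles are needed.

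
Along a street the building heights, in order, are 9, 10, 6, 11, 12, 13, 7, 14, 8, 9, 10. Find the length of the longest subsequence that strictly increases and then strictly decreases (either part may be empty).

7

inc[i] = longest strictly increasing subsequence ending at i; dec[i] = longest strictly decreasing subsequence starting at i:
i:      1  2  3  4  5  6  7  8  9 10 11
a[i]:   9 10  6 11 12 13  7 14  8  9 10
inc:    1  2  1  3  4  5  2  6  3  4  5
dec:    2  2  1  2  2  2  1  2  1  1  1
Best peak at i=8 (value 14): inc=6, dec=2, length 6+2−1 = 7.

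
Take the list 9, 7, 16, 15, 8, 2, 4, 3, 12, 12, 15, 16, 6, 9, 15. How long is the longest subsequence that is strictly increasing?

Let dp[i] be the length of the longest such subsequence ending at index i:
i:      1  2  3  4  5  6  7  8  9 10 11 12 13 14 15
a[i]:   9  7 16 15  8  2  4  3 12 12 15 16  6  9 15
dp:     1  1  2  2  2  1  2  2  3  3  4  5  3  4  5
Maximum dp value is 5.

5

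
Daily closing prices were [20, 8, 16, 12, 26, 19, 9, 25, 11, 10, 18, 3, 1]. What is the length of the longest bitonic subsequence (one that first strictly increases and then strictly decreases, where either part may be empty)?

inc[i] = longest strictly increasing subsequence ending at i; dec[i] = longest strictly decreasing subsequence starting at i:
i:      1  2  3  4  5  6  7  8  9 10 11 12 13
a[i]:  20  8 16 12 26 19  9 25 11 10 18  3  1
inc:    1  1  2  2  3  3  2  4  3  3  4  1  1
dec:    7  3  6  5  6  5  3  5  4  3  3  2  1
Best peak at i=5 (value 26): inc=3, dec=6, length 3+6−1 = 8.

8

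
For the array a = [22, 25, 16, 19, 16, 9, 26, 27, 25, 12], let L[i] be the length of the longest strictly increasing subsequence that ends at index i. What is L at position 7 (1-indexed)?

3

dp[i] = 1 + max{dp[j] : j<i, a[j]<a[i]} (or 1 if no such j):
i:      1  2  3  4  5  6  7  8  9 10
a[i]:  22 25 16 19 16  9 26 27 25 12
dp:     1  2  1  2  1  1  3  4  3  2
At index 7 the value is 3.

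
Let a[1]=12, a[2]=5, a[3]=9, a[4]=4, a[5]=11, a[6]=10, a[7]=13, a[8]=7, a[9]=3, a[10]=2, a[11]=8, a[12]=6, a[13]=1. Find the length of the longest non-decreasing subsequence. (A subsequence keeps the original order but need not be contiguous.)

4

Track the smallest tail for each achievable length (allowing ties):
12 → extends → [12]
5 → replaces 12 → [5]
9 → extends → [5, 9]
4 → replaces 5 → [4, 9]
11 → extends → [4, 9, 11]
10 → replaces 11 → [4, 9, 10]
13 → extends → [4, 9, 10, 13]
7 → replaces 9 → [4, 7, 10, 13]
3 → replaces 4 → [3, 7, 10, 13]
2 → replaces 3 → [2, 7, 10, 13]
8 → replaces 10 → [2, 7, 8, 13]
6 → replaces 7 → [2, 6, 8, 13]
1 → replaces 2 → [1, 6, 8, 13]
Four tails, so the longest non-decreasing subsequence has length 4 (e.g. 5, 9, 11, 13).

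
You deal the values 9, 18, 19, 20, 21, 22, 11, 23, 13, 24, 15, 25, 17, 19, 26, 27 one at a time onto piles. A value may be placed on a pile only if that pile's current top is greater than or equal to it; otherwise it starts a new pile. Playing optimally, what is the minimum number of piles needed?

11

Place each on the leftmost legal pile:
9 → new pile 1 (tops now [9])
18 → new pile 2 (tops now [9, 18])
19 → new pile 3 (tops now [9, 18, 19])
20 → new pile 4 (tops now [9, 18, 19, 20])
21 → new pile 5 (tops now [9, 18, 19, 20, 21])
22 → new pile 6 (tops now [9, 18, 19, 20, 21, 22])
11 → pile 2 (tops now [9, 11, 19, 20, 21, 22])
23 → new pile 7 (tops now [9, 11, 19, 20, 21, 22, 23])
13 → pile 3 (tops now [9, 11, 13, 20, 21, 22, 23])
24 → new pile 8 (tops now [9, 11, 13, 20, 21, 22, 23, 24])
15 → pile 4 (tops now [9, 11, 13, 15, 21, 22, 23, 24])
25 → new pile 9 (tops now [9, 11, 13, 15, 21, 22, 23, 24, 25])
17 → pile 5 (tops now [9, 11, 13, 15, 17, 22, 23, 24, 25])
19 → pile 6 (tops now [9, 11, 13, 15, 17, 19, 23, 24, 25])
26 → new pile 10 (tops now [9, 11, 13, 15, 17, 19, 23, 24, 25, 26])
27 → new pile 11 (tops now [9, 11, 13, 15, 17, 19, 23, 24, 25, 26, 27])
Eleven piles.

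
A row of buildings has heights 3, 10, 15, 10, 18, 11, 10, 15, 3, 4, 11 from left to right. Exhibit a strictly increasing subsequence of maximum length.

Patience tails give the LIS length; then backtrack through the dp parents:
3 → extends → [3]
10 → extends → [3, 10]
15 → extends → [3, 10, 15]
10 → already a tail → [3, 10, 15]
18 → extends → [3, 10, 15, 18]
11 → replaces 15 → [3, 10, 11, 18]
10 → already a tail → [3, 10, 11, 18]
15 → replaces 18 → [3, 10, 11, 15]
3 → already a tail → [3, 10, 11, 15]
4 → replaces 10 → [3, 4, 11, 15]
11 → already a tail → [3, 4, 11, 15]
Length 4; one witness is 3, 10, 15, 18.

3, 10, 15, 18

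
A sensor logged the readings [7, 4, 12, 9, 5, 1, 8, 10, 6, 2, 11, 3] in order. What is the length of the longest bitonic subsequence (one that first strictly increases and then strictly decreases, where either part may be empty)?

inc[i] = longest strictly increasing subsequence ending at i; dec[i] = longest strictly decreasing subsequence starting at i:
i:      1  2  3  4  5  6  7  8  9 10 11 12
a[i]:   7  4 12  9  5  1  8 10  6  2 11  3
inc:    1  1  2  2  2  1  3  4  3  2  5  3
dec:    3  2  5  4  2  1  3  3  2  1  2  1
Best peak at i=3 (value 12): inc=2, dec=5, length 2+5−1 = 6.

6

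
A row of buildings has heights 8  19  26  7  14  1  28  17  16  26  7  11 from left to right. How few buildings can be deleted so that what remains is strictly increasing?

8

Fewest deletions = n − (longest strictly increasing subsequence).
i:      1  2  3  4  5  6  7  8  9 10 11 12
a[i]:   8 19 26  7 14  1 28 17 16 26  7 11
dp:     1  2  3  1  2  1  4  3  3  4  2  3
max dp = 4, so deletions = 12 − 4 = 8.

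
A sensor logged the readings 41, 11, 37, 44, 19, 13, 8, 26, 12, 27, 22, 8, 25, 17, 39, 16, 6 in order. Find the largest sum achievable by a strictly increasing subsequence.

122

Let S[i] be the best sum of a strictly increasing subsequence ending at i:
i:       1   2   3   4   5   6   7   8   9  10  11  12  13  14  15  16  17
a[i]:   41  11  37  44  19  13   8  26  12  27  22   8  25  17  39  16   6
S:      41  11  48  92  30  24   8  56  23  83  52   8  77  41 122  40   6
Maximum is 122 (e.g. 11 + 19 + 26 + 27 + 39).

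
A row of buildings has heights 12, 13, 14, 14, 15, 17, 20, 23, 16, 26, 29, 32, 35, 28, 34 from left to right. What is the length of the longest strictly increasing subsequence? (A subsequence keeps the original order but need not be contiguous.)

11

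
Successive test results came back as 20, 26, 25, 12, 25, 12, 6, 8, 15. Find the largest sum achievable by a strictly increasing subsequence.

Let S[i] be the best sum of a strictly increasing subsequence ending at i:
i:      1  2  3  4  5  6  7  8  9
a[i]:  20 26 25 12 25 12  6  8 15
S:     20 46 45 12 45 12  6 14 29
Maximum is 46 (e.g. 20 + 26).

46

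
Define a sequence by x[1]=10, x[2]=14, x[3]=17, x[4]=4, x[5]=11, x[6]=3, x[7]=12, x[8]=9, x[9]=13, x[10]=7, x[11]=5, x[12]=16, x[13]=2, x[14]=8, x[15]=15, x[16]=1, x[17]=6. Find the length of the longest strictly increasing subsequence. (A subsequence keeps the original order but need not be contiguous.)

Track the smallest tail for each achievable length (strict):
10 → extends → [10]
14 → extends → [10, 14]
17 → extends → [10, 14, 17]
4 → replaces 10 → [4, 14, 17]
11 → replaces 14 → [4, 11, 17]
3 → replaces 4 → [3, 11, 17]
12 → replaces 17 → [3, 11, 12]
9 → replaces 11 → [3, 9, 12]
13 → extends → [3, 9, 12, 13]
7 → replaces 9 → [3, 7, 12, 13]
5 → replaces 7 → [3, 5, 12, 13]
16 → extends → [3, 5, 12, 13, 16]
2 → replaces 3 → [2, 5, 12, 13, 16]
8 → replaces 12 → [2, 5, 8, 13, 16]
15 → replaces 16 → [2, 5, 8, 13, 15]
1 → replaces 2 → [1, 5, 8, 13, 15]
6 → replaces 8 → [1, 5, 6, 13, 15]
Five tails, so the longest strictly increasing subsequence has length 5 (e.g. 10, 11, 12, 13, 16).

5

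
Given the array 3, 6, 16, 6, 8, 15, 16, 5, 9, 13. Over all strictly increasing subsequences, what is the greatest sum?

Let S[i] be the best sum of a strictly increasing subsequence ending at i:
i:      1  2  3  4  5  6  7  8  9 10
a[i]:   3  6 16  6  8 15 16  5  9 13
S:      3  9 25  9 17 32 48  8 26 39
Maximum is 48 (e.g. 3 + 6 + 8 + 15 + 16).

48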